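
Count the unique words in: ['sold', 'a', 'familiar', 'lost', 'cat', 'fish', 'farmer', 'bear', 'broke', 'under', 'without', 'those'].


Listing all tokens and tracking unique types:
  Token 1: 'sold' -> NEW (unique so far: 1)
  Token 2: 'a' -> NEW (unique so far: 2)
  Token 3: 'familiar' -> NEW (unique so far: 3)
  Token 4: 'lost' -> NEW (unique so far: 4)
  Token 5: 'cat' -> NEW (unique so far: 5)
  Token 6: 'fish' -> NEW (unique so far: 6)
  Token 7: 'farmer' -> NEW (unique so far: 7)
  Token 8: 'bear' -> NEW (unique so far: 8)
  Token 9: 'broke' -> NEW (unique so far: 9)
  Token 10: 'under' -> NEW (unique so far: 10)
  Token 11: 'without' -> NEW (unique so far: 11)
  Token 12: 'those' -> NEW (unique so far: 12)
Unique types: ('a', 'bear', 'broke', 'cat', 'familiar', 'farmer', 'fish', 'lost', 'sold', 'those', 'under', 'without')
Vocabulary size: 12

12


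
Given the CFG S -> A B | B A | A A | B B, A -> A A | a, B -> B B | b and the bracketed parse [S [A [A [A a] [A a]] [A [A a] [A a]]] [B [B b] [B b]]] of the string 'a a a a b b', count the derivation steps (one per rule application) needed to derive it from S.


Every bracketed nonterminal node [X ...] in the tree is produced by exactly one rule application.
Reading the tree off as a leftmost derivation:
  Step 1: S  =>  A B   (applied S -> A B)
  Step 2: A B  =>  A A B   (applied A -> A A)
  Step 3: A A B  =>  A A A B   (applied A -> A A)
  Step 4: A A A B  =>  a A A B   (applied A -> a)
  Step 5: a A A B  =>  a a A B   (applied A -> a)
  Step 6: a a A B  =>  a a A A B   (applied A -> A A)
  Step 7: a a A A B  =>  a a a A B   (applied A -> a)
  Step 8: a a a A B  =>  a a a a B   (applied A -> a)
  Step 9: a a a a B  =>  a a a a B B   (applied B -> B B)
  Step 10: a a a a B B  =>  a a a a b B   (applied B -> b)
  Step 11: a a a a b B  =>  a a a a b b   (applied B -> b)
Final yield: a a a a b b
Total rewrite steps: 11

11


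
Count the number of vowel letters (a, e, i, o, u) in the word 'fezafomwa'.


Scanning each character of 'fezafomwa':
  Position 1: 'f' -> consonant (running count: 0)
  Position 2: 'e' -> vowel (running count: 1)
  Position 3: 'z' -> consonant (running count: 1)
  Position 4: 'a' -> vowel (running count: 2)
  Position 5: 'f' -> consonant (running count: 2)
  Position 6: 'o' -> vowel (running count: 3)
  Position 7: 'm' -> consonant (running count: 3)
  Position 8: 'w' -> consonant (running count: 3)
  Position 9: 'a' -> vowel (running count: 4)
Total vowels: 4

4


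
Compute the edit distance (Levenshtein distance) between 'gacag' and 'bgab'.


Building DP table for s1='gacag' (len 5) and s2='bgab' (len 4):
       b  g  a  b
    0  1  2  3  4
  g 1  1  1  2  3
  a 2  2  2  1  2
  c 3  3  3  2  2
  a 4  4  4  3  3
  g 5  5  4  4  4
Edit distance = dp[5][4] = 4

4


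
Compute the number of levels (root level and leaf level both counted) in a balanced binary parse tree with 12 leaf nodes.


In a balanced binary tree with n leaves the deepest leaf is ceil(log2(n)) edges below the root,
so counting node levels inclusive of root and leaves gives ceil(log2(n)) + 1 levels.
log2(12) = 3.5850
ceil(3.5850) = 4
levels = 4 + 1 = 5

5


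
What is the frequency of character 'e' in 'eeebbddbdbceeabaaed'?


Scanning 'eeebbddbdbceeabaaed' for 'e':
  Position 0: 'e' -> MATCH (count: 1)
  Position 1: 'e' -> MATCH (count: 2)
  Position 2: 'e' -> MATCH (count: 3)
  Position 11: 'e' -> MATCH (count: 4)
  Position 12: 'e' -> MATCH (count: 5)
  Position 17: 'e' -> MATCH (count: 6)
Total occurrences of 'e': 6

6


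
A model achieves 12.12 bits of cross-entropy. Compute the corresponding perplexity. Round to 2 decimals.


Perplexity formula: PP = 2^H
H = 12.12
PP = 2^12.12
Decompose: 2^12.12 = 2^12 * 2^0.12
2^12 = 4096, 2^0.12 ~ 1.0867349
PP ~ 4096 * 1.0867349 = 4451.2661504
Rounded to 2 decimals: 4451.27

4451.27


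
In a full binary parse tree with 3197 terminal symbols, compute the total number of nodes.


Leaf nodes (terminals): 3197
Internal nodes = n - 1 = 3197 - 1 = 3196
Total = leaves + internal = 3197 + 3196 = 6393

6393


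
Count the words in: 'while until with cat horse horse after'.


Counting words by splitting on spaces:
  Word 1: 'while'
  Word 2: 'until'
  Word 3: 'with'
  Word 4: 'cat'
  Word 5: 'horse'
  Word 6: 'horse'
  Word 7: 'after'
Total words: 7

7


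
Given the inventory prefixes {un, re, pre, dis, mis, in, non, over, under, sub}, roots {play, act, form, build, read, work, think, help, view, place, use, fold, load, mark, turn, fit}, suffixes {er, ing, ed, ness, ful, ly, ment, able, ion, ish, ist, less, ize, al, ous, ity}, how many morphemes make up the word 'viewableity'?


Segmenting 'viewableity' against the inventory:
  'view' -> root (morpheme 1)
  'able' -> suffix (morpheme 2)
  'ity' -> suffix (morpheme 3)
Total morphemes: 3

3


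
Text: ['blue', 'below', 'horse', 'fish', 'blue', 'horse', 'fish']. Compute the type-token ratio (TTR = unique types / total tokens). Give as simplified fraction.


Tokens: 7
Unique types: ('below', 'blue', 'fish', 'horse') = 4
TTR = 4/7
Already in lowest terms.

4/7


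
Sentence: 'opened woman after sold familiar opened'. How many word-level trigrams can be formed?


Word trigrams from [6] words:
  Trigram 1: (opened woman after)
  Trigram 2: (woman after sold)
  Trigram 3: (after sold familiar)
  Trigram 4: (sold familiar opened)
Total word trigrams: 6 - 2 = 4

4


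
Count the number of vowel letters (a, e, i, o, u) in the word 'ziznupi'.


Scanning each character of 'ziznupi':
  Position 1: 'z' -> consonant (running count: 0)
  Position 2: 'i' -> vowel (running count: 1)
  Position 3: 'z' -> consonant (running count: 1)
  Position 4: 'n' -> consonant (running count: 1)
  Position 5: 'u' -> vowel (running count: 2)
  Position 6: 'p' -> consonant (running count: 2)
  Position 7: 'i' -> vowel (running count: 3)
Total vowels: 3

3


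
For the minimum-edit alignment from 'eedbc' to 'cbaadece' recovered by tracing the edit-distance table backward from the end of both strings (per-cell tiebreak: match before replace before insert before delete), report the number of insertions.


Edit distance = 6. Backtracking from cell (5, 8) with preference match > replace > insert > delete,
then listing the resulting alignment 'eedbc' -> 'cbaadece' left to right:
  Step 1: insert 'c' [insertion #1]
  Step 2: insert 'b' [insertion #2]
  Step 3: replace e->a
  Step 4: replace e->a
  Step 5: keep 'd'
  Step 6: replace b->e
  Step 7: keep 'c'
  Step 8: insert 'e' [insertion #3]
Total insertions: 3

3


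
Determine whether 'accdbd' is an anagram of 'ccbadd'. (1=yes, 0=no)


Sort characters of 'accdbd': 'abccdd'
Sort characters of 'ccbadd': 'abccdd'
Sorted forms match -> they ARE anagrams
Result: 1

1


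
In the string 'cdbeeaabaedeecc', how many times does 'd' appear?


Scanning 'cdbeeaabaedeecc' for 'd':
  Position 1: 'd' -> MATCH (count: 1)
  Position 10: 'd' -> MATCH (count: 2)
Total occurrences of 'd': 2

2


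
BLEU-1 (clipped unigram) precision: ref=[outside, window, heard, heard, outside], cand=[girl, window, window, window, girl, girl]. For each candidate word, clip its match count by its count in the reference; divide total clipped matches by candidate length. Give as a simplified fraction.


Reference word counts: {'heard': 2, 'outside': 2, 'window': 1}
Checking each candidate word (with clipping):
  'girl' -> not in reference -> no match (matches: 0)
  'window' -> in reference (ref count 1, used 1/1) -> match (matches: 1)
  'window' -> ref count 1 already used up (1/1) -> clipped, no match (matches: 1)
  'window' -> ref count 1 already used up (1/1) -> clipped, no match (matches: 1)
  'girl' -> not in reference -> no match (matches: 1)
  'girl' -> not in reference -> no match (matches: 1)
Clipped matches: 1, Candidate length: 6
Precision = 1/6

1/6


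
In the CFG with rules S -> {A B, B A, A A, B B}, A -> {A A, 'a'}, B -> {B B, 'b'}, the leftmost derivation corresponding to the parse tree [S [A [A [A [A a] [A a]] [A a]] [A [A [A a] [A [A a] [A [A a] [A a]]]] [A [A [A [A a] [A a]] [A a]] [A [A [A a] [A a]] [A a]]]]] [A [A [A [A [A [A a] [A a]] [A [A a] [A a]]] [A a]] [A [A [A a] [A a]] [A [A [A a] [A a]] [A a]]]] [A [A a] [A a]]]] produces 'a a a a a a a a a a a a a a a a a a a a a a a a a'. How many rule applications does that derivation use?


Every bracketed nonterminal node [X ...] in the tree is produced by exactly one rule application.
Reading the tree off as a leftmost derivation:
  Step 1: S  =>  A A   (applied S -> A A)
  Step 2: A A  =>  A A A   (applied A -> A A)
  Step 3: A A A  =>  A A A A   (applied A -> A A)
  Step 4: A A A A  =>  A A A A A   (applied A -> A A)
  Step 5: A A A A A  =>  a A A A A   (applied A -> a)
  Step 6: a A A A A  =>  a a A A A   (applied A -> a)
  Step 7: a a A A A  =>  a a a A A   (applied A -> a)
  Step 8: a a a A A  =>  a a a A A A   (applied A -> A A)
  Step 9: a a a A A A  =>  a a a A A A A   (applied A -> A A)
  Step 10: a a a A A A A  =>  a a a a A A A   (applied A -> a)
  Step 11: a a a a A A A  =>  a a a a A A A A   (applied A -> A A)
  Step 12: a a a a A A A A  =>  a a a a a A A A   (applied A -> a)
  Step 13: a a a a a A A A  =>  a a a a a A A A A   (applied A -> A A)
  Step 14: a a a a a A A A A  =>  a a a a a a A A A   (applied A -> a)
  Step 15: a a a a a a A A A  =>  a a a a a a a A A   (applied A -> a)
  Step 16: a a a a a a a A A  =>  a a a a a a a A A A   (applied A -> A A)
  Step 17: a a a a a a a A A A  =>  a a a a a a a A A A A   (applied A -> A A)
  Step 18: a a a a a a a A A A A  =>  a a a a a a a A A A A A   (applied A -> A A)
  Step 19: a a a a a a a A A A A A  =>  a a a a a a a a A A A A   (applied A -> a)
  Step 20: a a a a a a a a A A A A  =>  a a a a a a a a a A A A   (applied A -> a)
  Step 21: a a a a a a a a a A A A  =>  a a a a a a a a a a A A   (applied A -> a)
  Step 22: a a a a a a a a a a A A  =>  a a a a a a a a a a A A A   (applied A -> A A)
  Step 23: a a a a a a a a a a A A A  =>  a a a a a a a a a a A A A A   (applied A -> A A)
  Step 24: a a a a a a a a a a A A A A  =>  a a a a a a a a a a a A A A   (applied A -> a)
  Step 25: a a a a a a a a a a a A A A  =>  a a a a a a a a a a a a A A   (applied A -> a)
  Step 26: a a a a a a a a a a a a A A  =>  a a a a a a a a a a a a a A   (applied A -> a)
  Step 27: a a a a a a a a a a a a a A  =>  a a a a a a a a a a a a a A A   (applied A -> A A)
  Step 28: a a a a a a a a a a a a a A A  =>  a a a a a a a a a a a a a A A A   (applied A -> A A)
  Step 29: a a a a a a a a a a a a a A A A  =>  a a a a a a a a a a a a a A A A A   (applied A -> A A)
  Step 30: a a a a a a a a a a a a a A A A A  =>  a a a a a a a a a a a a a A A A A A   (applied A -> A A)
  Step 31: a a a a a a a a a a a a a A A A A A  =>  a a a a a a a a a a a a a A A A A A A   (applied A -> A A)
  Step 32: a a a a a a a a a a a a a A A A A A A  =>  a a a a a a a a a a a a a a A A A A A   (applied A -> a)
  Step 33: a a a a a a a a a a a a a a A A A A A  =>  a a a a a a a a a a a a a a a A A A A   (applied A -> a)
  Step 34: a a a a a a a a a a a a a a a A A A A  =>  a a a a a a a a a a a a a a a A A A A A   (applied A -> A A)
  Step 35: a a a a a a a a a a a a a a a A A A A A  =>  a a a a a a a a a a a a a a a a A A A A   (applied A -> a)
  Step 36: a a a a a a a a a a a a a a a a A A A A  =>  a a a a a a a a a a a a a a a a a A A A   (applied A -> a)
  Step 37: a a a a a a a a a a a a a a a a a A A A  =>  a a a a a a a a a a a a a a a a a a A A   (applied A -> a)
  Step 38: a a a a a a a a a a a a a a a a a a A A  =>  a a a a a a a a a a a a a a a a a a A A A   (applied A -> A A)
  Step 39: a a a a a a a a a a a a a a a a a a A A A  =>  a a a a a a a a a a a a a a a a a a A A A A   (applied A -> A A)
  Step 40: a a a a a a a a a a a a a a a a a a A A A A  =>  a a a a a a a a a a a a a a a a a a a A A A   (applied A -> a)
  Step 41: a a a a a a a a a a a a a a a a a a a A A A  =>  a a a a a a a a a a a a a a a a a a a a A A   (applied A -> a)
  Step 42: a a a a a a a a a a a a a a a a a a a a A A  =>  a a a a a a a a a a a a a a a a a a a a A A A   (applied A -> A A)
  Step 43: a a a a a a a a a a a a a a a a a a a a A A A  =>  a a a a a a a a a a a a a a a a a a a a A A A A   (applied A -> A A)
  Step 44: a a a a a a a a a a a a a a a a a a a a A A A A  =>  a a a a a a a a a a a a a a a a a a a a a A A A   (applied A -> a)
  Step 45: a a a a a a a a a a a a a a a a a a a a a A A A  =>  a a a a a a a a a a a a a a a a a a a a a a A A   (applied A -> a)
  Step 46: a a a a a a a a a a a a a a a a a a a a a a A A  =>  a a a a a a a a a a a a a a a a a a a a a a a A   (applied A -> a)
  Step 47: a a a a a a a a a a a a a a a a a a a a a a a A  =>  a a a a a a a a a a a a a a a a a a a a a a a A A   (applied A -> A A)
  Step 48: a a a a a a a a a a a a a a a a a a a a a a a A A  =>  a a a a a a a a a a a a a a a a a a a a a a a a A   (applied A -> a)
  Step 49: a a a a a a a a a a a a a a a a a a a a a a a a A  =>  a a a a a a a a a a a a a a a a a a a a a a a a a   (applied A -> a)
Final yield: a a a a a a a a a a a a a a a a a a a a a a a a a
Total rewrite steps: 49

49


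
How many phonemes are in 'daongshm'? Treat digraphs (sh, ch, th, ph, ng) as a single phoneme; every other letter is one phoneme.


Parsing 'daongshm' greedily, digraphs first:
  'd' -> consonant phoneme (phonemes so far: 1)
  'a' -> vowel phoneme (phonemes so far: 2)
  'o' -> vowel phoneme (phonemes so far: 3)
  'ng' -> digraph (1 consonant phoneme) (phonemes so far: 4)
  'sh' -> digraph (1 consonant phoneme) (phonemes so far: 5)
  'm' -> consonant phoneme (phonemes so far: 6)
Total phonemes: 6

6


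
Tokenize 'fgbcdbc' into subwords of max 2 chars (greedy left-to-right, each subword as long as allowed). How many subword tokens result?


'fgbcdbc' has 7 characters.
Chunking with max size 2:
  Chunk 1: 'fg' (positions 0-1)
  Chunk 2: 'bc' (positions 2-3)
  Chunk 3: 'db' (positions 4-5)
  Chunk 4: 'c' (positions 6-6)
Total chunks: ceil(7 / 2) = 4

4


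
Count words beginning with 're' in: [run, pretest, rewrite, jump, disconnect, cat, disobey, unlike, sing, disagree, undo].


Checking each word for prefix 're':
  'run' -> no (count: 0)
  'pretest' -> no (count: 0)
  'rewrite' -> YES, starts with 're' (count: 1)
  'jump' -> no (count: 1)
  'disconnect' -> no (count: 1)
  'cat' -> no (count: 1)
  'disobey' -> no (count: 1)
  'unlike' -> no (count: 1)
  'sing' -> no (count: 1)
  'disagree' -> no (count: 1)
  'undo' -> no (count: 1)
Total with prefix 're': 1

1


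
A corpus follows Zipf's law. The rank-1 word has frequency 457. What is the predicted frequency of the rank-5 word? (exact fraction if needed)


Zipf's law: freq(rank) = f1 / rank
f1 = 457, rank = 5
freq = 457 / 5
GCD(457, 5) = 1
Simplified: 457/5

457/5


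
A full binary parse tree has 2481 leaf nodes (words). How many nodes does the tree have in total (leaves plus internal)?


Leaf nodes (terminals): 2481
Internal nodes = n - 1 = 2481 - 1 = 2480
Total = leaves + internal = 2481 + 2480 = 4961

4961


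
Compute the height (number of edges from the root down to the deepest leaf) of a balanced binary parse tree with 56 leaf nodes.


In a balanced binary tree with n leaves the deepest leaf is ceil(log2(n)) edges below the root.
log2(56) = 5.8074
ceil(5.8074) = 6
height (edges) = 6

6


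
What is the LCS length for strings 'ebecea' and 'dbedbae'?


DP table for LCS of 'ebecea' and 'dbedbae':
       d  b  e  d  b  a  e
    0  0  0  0  0  0  0  0
  e 0  0  0  1  1  1  1  1
  b 0  0  1  1  1  2  2  2
  e 0  0  1  2  2  2  2  3
  c 0  0  1  2  2  2  2  3
  e 0  0  1  2  2  2  2  3
  a 0  0  1  2  2  2  3  3
LCS: 'ebe'
LCS length = 3

3


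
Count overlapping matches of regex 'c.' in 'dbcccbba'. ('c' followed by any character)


Pattern: c. means 'c' followed by any character.
Scanning 'dbcccbba' position-by-position:
  Pos 0: window 'db' -> no
  Pos 1: window 'bc' -> no
  Pos 2: window 'cc' -> MATCH
  Pos 3: window 'cc' -> MATCH
  Pos 4: window 'cb' -> MATCH
  Pos 5: window 'bb' -> no
  Pos 6: window 'ba' -> no
  Pos 7: window 'a' -> no
Total matches: 3

3


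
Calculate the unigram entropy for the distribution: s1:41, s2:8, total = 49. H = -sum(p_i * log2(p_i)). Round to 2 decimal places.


Computing entropy H = -sum(p_i * log2(p_i)):
  s1: p = 41/49 = 0.8367, -p*log2(p) = 0.2152
  s2: p = 8/49 = 0.1633, -p*log2(p) = 0.4269
H = sum of terms = 0.6421
Rounded to 2 decimals: 0.64

0.64


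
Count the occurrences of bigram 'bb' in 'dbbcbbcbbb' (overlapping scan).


Scanning 'dbbcbbcbbb' for bigram 'bb':
  Position 0: 'db' -> no
  Position 1: 'bb' -> MATCH
  Position 2: 'bc' -> no
  Position 3: 'cb' -> no
  Position 4: 'bb' -> MATCH
  Position 5: 'bc' -> no
  Position 6: 'cb' -> no
  Position 7: 'bb' -> MATCH
  Position 8: 'bb' -> MATCH
Total matches: 4

4


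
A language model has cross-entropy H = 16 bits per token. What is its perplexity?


Perplexity formula: PP = 2^H
H = 16
PP = 2^16
PP = 2^16 = 65536

65536


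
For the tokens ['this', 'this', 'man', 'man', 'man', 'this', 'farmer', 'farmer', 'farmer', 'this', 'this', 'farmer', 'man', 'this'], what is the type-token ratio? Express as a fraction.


Tokens: 14
Unique types: ('farmer', 'man', 'this') = 3
TTR = 3/14
Already in lowest terms.

3/14


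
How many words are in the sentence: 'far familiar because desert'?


Counting words by splitting on spaces:
  Word 1: 'far'
  Word 2: 'familiar'
  Word 3: 'because'
  Word 4: 'desert'
Total words: 4

4


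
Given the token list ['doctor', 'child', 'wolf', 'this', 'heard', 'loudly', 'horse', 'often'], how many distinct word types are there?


Listing all tokens and tracking unique types:
  Token 1: 'doctor' -> NEW (unique so far: 1)
  Token 2: 'child' -> NEW (unique so far: 2)
  Token 3: 'wolf' -> NEW (unique so far: 3)
  Token 4: 'this' -> NEW (unique so far: 4)
  Token 5: 'heard' -> NEW (unique so far: 5)
  Token 6: 'loudly' -> NEW (unique so far: 6)
  Token 7: 'horse' -> NEW (unique so far: 7)
  Token 8: 'often' -> NEW (unique so far: 8)
Unique types: ('child', 'doctor', 'heard', 'horse', 'loudly', 'often', 'this', 'wolf')
Vocabulary size: 8

8


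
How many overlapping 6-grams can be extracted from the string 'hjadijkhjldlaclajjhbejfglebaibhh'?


String 'hjadijkhjldlaclajjhbejfglebaibhh' has length L = 32.
Number of overlapping n-grams = L - n + 1
Substituting: 32 - 6 + 1 = 27

27


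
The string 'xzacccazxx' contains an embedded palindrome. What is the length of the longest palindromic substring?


Scanning 'xzacccazxx' for palindromic substrings.
Substring at positions 0-8: 'xzacccazx'.
Check: reverse('xzacccazx') = 'xzacccazx' -> palindrome confirmed.
Neighbouring characters ('-' / 'x') break symmetry, so it cannot extend further.
No longer palindromic substring exists; longest length = 9

9


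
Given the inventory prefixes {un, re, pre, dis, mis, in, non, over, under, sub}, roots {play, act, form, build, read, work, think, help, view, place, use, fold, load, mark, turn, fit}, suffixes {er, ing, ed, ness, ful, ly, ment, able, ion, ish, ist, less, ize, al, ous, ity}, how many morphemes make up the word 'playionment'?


Segmenting 'playionment' against the inventory:
  'play' -> root (morpheme 1)
  'ion' -> suffix (morpheme 2)
  'ment' -> suffix (morpheme 3)
Total morphemes: 3

3


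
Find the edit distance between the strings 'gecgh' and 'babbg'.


Building DP table for s1='gecgh' (len 5) and s2='babbg' (len 5):
       b  a  b  b  g
    0  1  2  3  4  5
  g 1  1  2  3  4  4
  e 2  2  2  3  4  5
  c 3  3  3  3  4  5
  g 4  4  4  4  4  4
  h 5  5  5  5  5  5
Edit distance = dp[5][5] = 5

5


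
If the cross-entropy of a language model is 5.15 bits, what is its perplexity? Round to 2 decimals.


Perplexity formula: PP = 2^H
H = 5.15
PP = 2^5.15
Decompose: 2^5.15 = 2^5 * 2^0.15
2^5 = 32, 2^0.15 ~ 1.1095695
PP ~ 32 * 1.1095695 = 35.5062240
Rounded to 2 decimals: 35.51

35.51


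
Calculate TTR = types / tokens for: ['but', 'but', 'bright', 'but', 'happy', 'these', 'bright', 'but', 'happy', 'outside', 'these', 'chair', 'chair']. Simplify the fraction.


Tokens: 13
Unique types: ('bright', 'but', 'chair', 'happy', 'outside', 'these') = 6
TTR = 6/13
Already in lowest terms.

6/13


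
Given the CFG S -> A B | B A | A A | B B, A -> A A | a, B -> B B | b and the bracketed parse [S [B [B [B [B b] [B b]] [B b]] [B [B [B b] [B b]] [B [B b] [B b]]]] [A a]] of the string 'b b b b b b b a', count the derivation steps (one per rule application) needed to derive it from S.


Every bracketed nonterminal node [X ...] in the tree is produced by exactly one rule application.
Reading the tree off as a leftmost derivation:
  Step 1: S  =>  B A   (applied S -> B A)
  Step 2: B A  =>  B B A   (applied B -> B B)
  Step 3: B B A  =>  B B B A   (applied B -> B B)
  Step 4: B B B A  =>  B B B B A   (applied B -> B B)
  Step 5: B B B B A  =>  b B B B A   (applied B -> b)
  Step 6: b B B B A  =>  b b B B A   (applied B -> b)
  Step 7: b b B B A  =>  b b b B A   (applied B -> b)
  Step 8: b b b B A  =>  b b b B B A   (applied B -> B B)
  Step 9: b b b B B A  =>  b b b B B B A   (applied B -> B B)
  Step 10: b b b B B B A  =>  b b b b B B A   (applied B -> b)
  Step 11: b b b b B B A  =>  b b b b b B A   (applied B -> b)
  Step 12: b b b b b B A  =>  b b b b b B B A   (applied B -> B B)
  Step 13: b b b b b B B A  =>  b b b b b b B A   (applied B -> b)
  Step 14: b b b b b b B A  =>  b b b b b b b A   (applied B -> b)
  Step 15: b b b b b b b A  =>  b b b b b b b a   (applied A -> a)
Final yield: b b b b b b b a
Total rewrite steps: 15

15


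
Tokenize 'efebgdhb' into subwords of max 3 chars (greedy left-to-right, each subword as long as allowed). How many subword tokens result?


'efebgdhb' has 8 characters.
Chunking with max size 3:
  Chunk 1: 'efe' (positions 0-2)
  Chunk 2: 'bgd' (positions 3-5)
  Chunk 3: 'hb' (positions 6-7)
Total chunks: ceil(8 / 3) = 3

3


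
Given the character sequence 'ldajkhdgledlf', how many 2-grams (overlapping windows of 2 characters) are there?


String 'ldajkhdgledlf' has length L = 13.
Number of overlapping n-grams = L - n + 1
Substituting: 13 - 2 + 1 = 12

12


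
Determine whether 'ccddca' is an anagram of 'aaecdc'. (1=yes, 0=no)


Sort characters of 'ccddca': 'acccdd'
Sort characters of 'aaecdc': 'aaccde'
Sorted forms differ -> they are NOT anagrams
Result: 0

0


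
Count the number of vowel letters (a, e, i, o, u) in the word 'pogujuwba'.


Scanning each character of 'pogujuwba':
  Position 1: 'p' -> consonant (running count: 0)
  Position 2: 'o' -> vowel (running count: 1)
  Position 3: 'g' -> consonant (running count: 1)
  Position 4: 'u' -> vowel (running count: 2)
  Position 5: 'j' -> consonant (running count: 2)
  Position 6: 'u' -> vowel (running count: 3)
  Position 7: 'w' -> consonant (running count: 3)
  Position 8: 'b' -> consonant (running count: 3)
  Position 9: 'a' -> vowel (running count: 4)
Total vowels: 4

4


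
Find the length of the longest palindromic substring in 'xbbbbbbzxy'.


Scanning 'xbbbbbbzxy' for palindromic substrings.
Substring at positions 1-6: 'bbbbbb'.
Check: reverse('bbbbbb') = 'bbbbbb' -> palindrome confirmed.
Neighbouring characters ('x' / 'z') break symmetry, so it cannot extend further.
No longer palindromic substring exists; longest length = 6

6


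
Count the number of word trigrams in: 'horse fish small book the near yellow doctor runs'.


Word trigrams from [9] words:
  Trigram 1: (horse fish small)
  Trigram 2: (fish small book)
  Trigram 3: (small book the)
  Trigram 4: (book the near)
  Trigram 5: (the near yellow)
  Trigram 6: (near yellow doctor)
  Trigram 7: (yellow doctor runs)
Total word trigrams: 9 - 2 = 7

7


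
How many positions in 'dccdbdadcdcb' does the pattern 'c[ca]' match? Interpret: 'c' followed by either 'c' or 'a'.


Pattern: c[ca] means 'c' followed by either 'c' or 'a'.
Scanning 'dccdbdadcdcb' position-by-position:
  Pos 0: window 'dc' -> no
  Pos 1: window 'cc' -> MATCH
  Pos 2: window 'cd' -> no
  Pos 3: window 'db' -> no
  Pos 4: window 'bd' -> no
  Pos 5: window 'da' -> no
  Pos 6: window 'ad' -> no
  Pos 7: window 'dc' -> no
  Pos 8: window 'cd' -> no
  Pos 9: window 'dc' -> no
  Pos 10: window 'cb' -> no
  Pos 11: window 'b' -> no
Total matches: 1

1


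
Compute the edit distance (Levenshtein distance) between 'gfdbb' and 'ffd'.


Building DP table for s1='gfdbb' (len 5) and s2='ffd' (len 3):
       f  f  d
    0  1  2  3
  g 1  1  2  3
  f 2  1  1  2
  d 3  2  2  1
  b 4  3  3  2
  b 5  4  4  3
Edit distance = dp[5][3] = 3

3


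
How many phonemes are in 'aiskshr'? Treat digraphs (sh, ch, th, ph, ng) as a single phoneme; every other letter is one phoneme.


Parsing 'aiskshr' greedily, digraphs first:
  'a' -> vowel phoneme (phonemes so far: 1)
  'i' -> vowel phoneme (phonemes so far: 2)
  's' -> consonant phoneme (phonemes so far: 3)
  'k' -> consonant phoneme (phonemes so far: 4)
  'sh' -> digraph (1 consonant phoneme) (phonemes so far: 5)
  'r' -> consonant phoneme (phonemes so far: 6)
Total phonemes: 6

6


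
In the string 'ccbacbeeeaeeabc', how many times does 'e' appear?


Scanning 'ccbacbeeeaeeabc' for 'e':
  Position 6: 'e' -> MATCH (count: 1)
  Position 7: 'e' -> MATCH (count: 2)
  Position 8: 'e' -> MATCH (count: 3)
  Position 10: 'e' -> MATCH (count: 4)
  Position 11: 'e' -> MATCH (count: 5)
Total occurrences of 'e': 5

5


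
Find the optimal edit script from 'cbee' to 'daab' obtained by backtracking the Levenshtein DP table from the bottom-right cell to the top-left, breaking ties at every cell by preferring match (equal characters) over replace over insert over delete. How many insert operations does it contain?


Edit distance = 4. Backtracking from cell (4, 4) with preference match > replace > insert > delete,
then listing the resulting alignment 'cbee' -> 'daab' left to right:
  Step 1: replace c->d
  Step 2: replace b->a
  Step 3: replace e->a
  Step 4: replace e->b
Total insertions: 0

0


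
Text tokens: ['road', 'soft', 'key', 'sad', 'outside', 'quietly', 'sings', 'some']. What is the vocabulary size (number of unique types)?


Listing all tokens and tracking unique types:
  Token 1: 'road' -> NEW (unique so far: 1)
  Token 2: 'soft' -> NEW (unique so far: 2)
  Token 3: 'key' -> NEW (unique so far: 3)
  Token 4: 'sad' -> NEW (unique so far: 4)
  Token 5: 'outside' -> NEW (unique so far: 5)
  Token 6: 'quietly' -> NEW (unique so far: 6)
  Token 7: 'sings' -> NEW (unique so far: 7)
  Token 8: 'some' -> NEW (unique so far: 8)
Unique types: ('key', 'outside', 'quietly', 'road', 'sad', 'sings', 'soft', 'some')
Vocabulary size: 8

8


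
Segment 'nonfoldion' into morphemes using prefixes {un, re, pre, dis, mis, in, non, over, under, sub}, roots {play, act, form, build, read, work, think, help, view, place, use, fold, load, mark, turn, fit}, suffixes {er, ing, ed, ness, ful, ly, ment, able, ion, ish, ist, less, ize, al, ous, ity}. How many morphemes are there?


Segmenting 'nonfoldion' against the inventory:
  'non' -> prefix (morpheme 1)
  'fold' -> root (morpheme 2)
  'ion' -> suffix (morpheme 3)
Total morphemes: 3

3


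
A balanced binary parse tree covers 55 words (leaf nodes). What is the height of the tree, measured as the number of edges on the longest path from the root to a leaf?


In a balanced binary tree with n leaves the deepest leaf is ceil(log2(n)) edges below the root.
log2(55) = 5.7814
ceil(5.7814) = 6
height (edges) = 6

6


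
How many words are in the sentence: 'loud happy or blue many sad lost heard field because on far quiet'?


Counting words by splitting on spaces:
  Word 1: 'loud'
  Word 2: 'happy'
  Word 3: 'or'
  Word 4: 'blue'
  Word 5: 'many'
  Word 6: 'sad'
  Word 7: 'lost'
  Word 8: 'heard'
  Word 9: 'field'
  Word 10: 'because'
  Word 11: 'on'
  Word 12: 'far'
  Word 13: 'quiet'
Total words: 13

13


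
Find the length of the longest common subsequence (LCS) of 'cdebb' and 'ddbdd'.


DP table for LCS of 'cdebb' and 'ddbdd':
       d  d  b  d  d
    0  0  0  0  0  0
  c 0  0  0  0  0  0
  d 0  1  1  1  1  1
  e 0  1  1  1  1  1
  b 0  1  1  2  2  2
  b 0  1  1  2  2  2
LCS: 'db'
LCS length = 2

2


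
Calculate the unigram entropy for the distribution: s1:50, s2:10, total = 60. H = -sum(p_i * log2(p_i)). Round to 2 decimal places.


Computing entropy H = -sum(p_i * log2(p_i)):
  s1: p = 50/60 = 0.8333, -p*log2(p) = 0.2192
  s2: p = 10/60 = 0.1667, -p*log2(p) = 0.4308
H = sum of terms = 0.6500
Rounded to 2 decimals: 0.65

0.65


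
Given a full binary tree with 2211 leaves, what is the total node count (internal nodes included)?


Leaf nodes (terminals): 2211
Internal nodes = n - 1 = 2211 - 1 = 2210
Total = leaves + internal = 2211 + 2210 = 4421

4421


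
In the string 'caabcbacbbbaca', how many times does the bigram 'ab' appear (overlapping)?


Scanning 'caabcbacbbbaca' for bigram 'ab':
  Position 0: 'ca' -> no
  Position 1: 'aa' -> no
  Position 2: 'ab' -> MATCH
  Position 3: 'bc' -> no
  Position 4: 'cb' -> no
  Position 5: 'ba' -> no
  Position 6: 'ac' -> no
  Position 7: 'cb' -> no
  Position 8: 'bb' -> no
  Position 9: 'bb' -> no
  Position 10: 'ba' -> no
  Position 11: 'ac' -> no
  Position 12: 'ca' -> no
Total matches: 1

1


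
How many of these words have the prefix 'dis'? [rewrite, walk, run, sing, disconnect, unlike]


Checking each word for prefix 'dis':
  'rewrite' -> no (count: 0)
  'walk' -> no (count: 0)
  'run' -> no (count: 0)
  'sing' -> no (count: 0)
  'disconnect' -> YES, starts with 'dis' (count: 1)
  'unlike' -> no (count: 1)
Total with prefix 'dis': 1

1


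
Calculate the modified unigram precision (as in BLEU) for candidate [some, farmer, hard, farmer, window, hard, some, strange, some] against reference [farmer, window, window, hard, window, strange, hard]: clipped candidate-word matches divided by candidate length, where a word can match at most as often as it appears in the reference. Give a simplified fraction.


Reference word counts: {'farmer': 1, 'hard': 2, 'strange': 1, 'window': 3}
Checking each candidate word (with clipping):
  'some' -> not in reference -> no match (matches: 0)
  'farmer' -> in reference (ref count 1, used 1/1) -> match (matches: 1)
  'hard' -> in reference (ref count 2, used 1/2) -> match (matches: 2)
  'farmer' -> ref count 1 already used up (1/1) -> clipped, no match (matches: 2)
  'window' -> in reference (ref count 3, used 1/3) -> match (matches: 3)
  'hard' -> in reference (ref count 2, used 2/2) -> match (matches: 4)
  'some' -> not in reference -> no match (matches: 4)
  'strange' -> in reference (ref count 1, used 1/1) -> match (matches: 5)
  'some' -> not in reference -> no match (matches: 5)
Clipped matches: 5, Candidate length: 9
Precision = 5/9

5/9


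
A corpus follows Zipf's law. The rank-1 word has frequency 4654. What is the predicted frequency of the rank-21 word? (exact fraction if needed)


Zipf's law: freq(rank) = f1 / rank
f1 = 4654, rank = 21
freq = 4654 / 21
GCD(4654, 21) = 1
Simplified: 4654/21

4654/21


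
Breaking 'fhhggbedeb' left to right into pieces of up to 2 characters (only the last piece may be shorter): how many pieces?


'fhhggbedeb' has 10 characters.
Chunking with max size 2:
  Chunk 1: 'fh' (positions 0-1)
  Chunk 2: 'hg' (positions 2-3)
  Chunk 3: 'gb' (positions 4-5)
  Chunk 4: 'ed' (positions 6-7)
  Chunk 5: 'eb' (positions 8-9)
Total chunks: ceil(10 / 2) = 5

5


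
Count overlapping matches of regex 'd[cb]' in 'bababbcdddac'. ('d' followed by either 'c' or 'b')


Pattern: d[cb] means 'd' followed by either 'c' or 'b'.
Scanning 'bababbcdddac' position-by-position:
  Pos 0: window 'ba' -> no
  Pos 1: window 'ab' -> no
  Pos 2: window 'ba' -> no
  Pos 3: window 'ab' -> no
  Pos 4: window 'bb' -> no
  Pos 5: window 'bc' -> no
  Pos 6: window 'cd' -> no
  Pos 7: window 'dd' -> no
  Pos 8: window 'dd' -> no
  Pos 9: window 'da' -> no
  Pos 10: window 'ac' -> no
  Pos 11: window 'c' -> no
Total matches: 0

0


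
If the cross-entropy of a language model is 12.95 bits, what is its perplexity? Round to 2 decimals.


Perplexity formula: PP = 2^H
H = 12.95
PP = 2^12.95
Decompose: 2^12.95 = 2^12 * 2^0.95
2^12 = 4096, 2^0.95 ~ 1.9318727
PP ~ 4096 * 1.9318727 = 7912.9505792
Rounded to 2 decimals: 7912.95

7912.95


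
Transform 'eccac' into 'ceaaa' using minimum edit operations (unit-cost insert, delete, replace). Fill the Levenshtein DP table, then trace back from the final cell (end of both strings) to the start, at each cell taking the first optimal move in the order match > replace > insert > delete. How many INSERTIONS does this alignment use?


Edit distance = 4. Backtracking from cell (5, 5) with preference match > replace > insert > delete,
then listing the resulting alignment 'eccac' -> 'ceaaa' left to right:
  Step 1: replace e->c
  Step 2: replace c->e
  Step 3: replace c->a
  Step 4: keep 'a'
  Step 5: replace c->a
Total insertions: 0

0


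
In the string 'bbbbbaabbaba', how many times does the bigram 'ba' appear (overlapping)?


Scanning 'bbbbbaabbaba' for bigram 'ba':
  Position 0: 'bb' -> no
  Position 1: 'bb' -> no
  Position 2: 'bb' -> no
  Position 3: 'bb' -> no
  Position 4: 'ba' -> MATCH
  Position 5: 'aa' -> no
  Position 6: 'ab' -> no
  Position 7: 'bb' -> no
  Position 8: 'ba' -> MATCH
  Position 9: 'ab' -> no
  Position 10: 'ba' -> MATCH
Total matches: 3

3


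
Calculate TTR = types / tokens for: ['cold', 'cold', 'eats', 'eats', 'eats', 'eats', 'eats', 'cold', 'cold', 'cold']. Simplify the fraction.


Tokens: 10
Unique types: ('cold', 'eats') = 2
TTR = 2/10
Simplify: divide both by 2 -> 1/5
TTR = 1/5

1/5


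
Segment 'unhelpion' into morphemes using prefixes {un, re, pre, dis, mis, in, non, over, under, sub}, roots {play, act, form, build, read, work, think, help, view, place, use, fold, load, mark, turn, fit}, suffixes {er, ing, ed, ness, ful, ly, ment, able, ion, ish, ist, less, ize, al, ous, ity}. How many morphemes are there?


Segmenting 'unhelpion' against the inventory:
  'un' -> prefix (morpheme 1)
  'help' -> root (morpheme 2)
  'ion' -> suffix (morpheme 3)
Total morphemes: 3

3


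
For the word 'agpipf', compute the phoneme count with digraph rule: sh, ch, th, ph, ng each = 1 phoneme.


Parsing 'agpipf' greedily, digraphs first:
  'a' -> vowel phoneme (phonemes so far: 1)
  'g' -> consonant phoneme (phonemes so far: 2)
  'p' -> consonant phoneme (phonemes so far: 3)
  'i' -> vowel phoneme (phonemes so far: 4)
  'p' -> consonant phoneme (phonemes so far: 5)
  'f' -> consonant phoneme (phonemes so far: 6)
Total phonemes: 6

6


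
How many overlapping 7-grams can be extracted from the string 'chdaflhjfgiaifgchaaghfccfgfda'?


String 'chdaflhjfgiaifgchaaghfccfgfda' has length L = 29.
Number of overlapping n-grams = L - n + 1
Substituting: 29 - 7 + 1 = 23

23


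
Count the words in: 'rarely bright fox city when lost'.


Counting words by splitting on spaces:
  Word 1: 'rarely'
  Word 2: 'bright'
  Word 3: 'fox'
  Word 4: 'city'
  Word 5: 'when'
  Word 6: 'lost'
Total words: 6

6


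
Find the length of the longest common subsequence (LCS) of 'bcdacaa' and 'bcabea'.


DP table for LCS of 'bcdacaa' and 'bcabea':
       b  c  a  b  e  a
    0  0  0  0  0  0  0
  b 0  1  1  1  1  1  1
  c 0  1  2  2  2  2  2
  d 0  1  2  2  2  2  2
  a 0  1  2  3  3  3  3
  c 0  1  2  3  3  3  3
  a 0  1  2  3  3  3  4
  a 0  1  2  3  3  3  4
LCS: 'bcaa'
LCS length = 4

4


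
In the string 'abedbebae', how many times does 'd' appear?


Scanning 'abedbebae' for 'd':
  Position 3: 'd' -> MATCH (count: 1)
Total occurrences of 'd': 1

1


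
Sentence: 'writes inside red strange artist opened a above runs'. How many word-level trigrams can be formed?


Word trigrams from [9] words:
  Trigram 1: (writes inside red)
  Trigram 2: (inside red strange)
  Trigram 3: (red strange artist)
  Trigram 4: (strange artist opened)
  Trigram 5: (artist opened a)
  Trigram 6: (opened a above)
  Trigram 7: (a above runs)
Total word trigrams: 9 - 2 = 7

7


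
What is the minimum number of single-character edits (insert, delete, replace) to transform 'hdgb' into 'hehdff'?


Building DP table for s1='hdgb' (len 4) and s2='hehdff' (len 6):
       h  e  h  d  f  f
    0  1  2  3  4  5  6
  h 1  0  1  2  3  4  5
  d 2  1  1  2  2  3  4
  g 3  2  2  2  3  3  4
  b 4  3  3  3  3  4  4
Edit distance = dp[4][6] = 4

4


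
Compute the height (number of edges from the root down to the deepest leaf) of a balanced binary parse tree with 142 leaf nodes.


In a balanced binary tree with n leaves the deepest leaf is ceil(log2(n)) edges below the root.
log2(142) = 7.1497
ceil(7.1497) = 8
height (edges) = 8

8


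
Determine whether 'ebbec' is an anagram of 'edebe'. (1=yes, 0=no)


Sort characters of 'ebbec': 'bbcee'
Sort characters of 'edebe': 'bdeee'
Sorted forms differ -> they are NOT anagrams
Result: 0

0


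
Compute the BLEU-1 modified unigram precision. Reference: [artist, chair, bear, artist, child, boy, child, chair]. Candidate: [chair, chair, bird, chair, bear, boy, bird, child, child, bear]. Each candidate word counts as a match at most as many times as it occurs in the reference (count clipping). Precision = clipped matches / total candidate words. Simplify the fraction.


Reference word counts: {'artist': 2, 'bear': 1, 'boy': 1, 'chair': 2, 'child': 2}
Checking each candidate word (with clipping):
  'chair' -> in reference (ref count 2, used 1/2) -> match (matches: 1)
  'chair' -> in reference (ref count 2, used 2/2) -> match (matches: 2)
  'bird' -> not in reference -> no match (matches: 2)
  'chair' -> ref count 2 already used up (2/2) -> clipped, no match (matches: 2)
  'bear' -> in reference (ref count 1, used 1/1) -> match (matches: 3)
  'boy' -> in reference (ref count 1, used 1/1) -> match (matches: 4)
  'bird' -> not in reference -> no match (matches: 4)
  'child' -> in reference (ref count 2, used 1/2) -> match (matches: 5)
  'child' -> in reference (ref count 2, used 2/2) -> match (matches: 6)
  'bear' -> ref count 1 already used up (1/1) -> clipped, no match (matches: 6)
Clipped matches: 6, Candidate length: 10
Precision = 6/10 = 3/5

3/5


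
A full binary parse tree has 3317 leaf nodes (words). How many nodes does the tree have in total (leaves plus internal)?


Leaf nodes (terminals): 3317
Internal nodes = n - 1 = 3317 - 1 = 3316
Total = leaves + internal = 3317 + 3316 = 6633

6633


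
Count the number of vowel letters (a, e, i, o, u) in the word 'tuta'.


Scanning each character of 'tuta':
  Position 1: 't' -> consonant (running count: 0)
  Position 2: 'u' -> vowel (running count: 1)
  Position 3: 't' -> consonant (running count: 1)
  Position 4: 'a' -> vowel (running count: 2)
Total vowels: 2

2


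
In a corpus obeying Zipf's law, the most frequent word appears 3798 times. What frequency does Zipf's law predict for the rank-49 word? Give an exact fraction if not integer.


Zipf's law: freq(rank) = f1 / rank
f1 = 3798, rank = 49
freq = 3798 / 49
GCD(3798, 49) = 1
Simplified: 3798/49

3798/49


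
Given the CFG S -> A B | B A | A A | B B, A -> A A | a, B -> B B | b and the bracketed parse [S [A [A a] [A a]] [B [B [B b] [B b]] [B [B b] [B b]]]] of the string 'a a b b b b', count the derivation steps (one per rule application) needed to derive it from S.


Every bracketed nonterminal node [X ...] in the tree is produced by exactly one rule application.
Reading the tree off as a leftmost derivation:
  Step 1: S  =>  A B   (applied S -> A B)
  Step 2: A B  =>  A A B   (applied A -> A A)
  Step 3: A A B  =>  a A B   (applied A -> a)
  Step 4: a A B  =>  a a B   (applied A -> a)
  Step 5: a a B  =>  a a B B   (applied B -> B B)
  Step 6: a a B B  =>  a a B B B   (applied B -> B B)
  Step 7: a a B B B  =>  a a b B B   (applied B -> b)
  Step 8: a a b B B  =>  a a b b B   (applied B -> b)
  Step 9: a a b b B  =>  a a b b B B   (applied B -> B B)
  Step 10: a a b b B B  =>  a a b b b B   (applied B -> b)
  Step 11: a a b b b B  =>  a a b b b b   (applied B -> b)
Final yield: a a b b b b
Total rewrite steps: 11

11
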